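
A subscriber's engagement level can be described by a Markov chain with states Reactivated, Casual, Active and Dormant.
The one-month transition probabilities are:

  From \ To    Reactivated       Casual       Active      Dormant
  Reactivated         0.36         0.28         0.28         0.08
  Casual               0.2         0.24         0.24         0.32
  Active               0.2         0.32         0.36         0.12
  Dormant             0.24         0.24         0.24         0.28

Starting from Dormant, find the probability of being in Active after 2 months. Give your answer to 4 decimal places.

Propagate the distribution vector 2 months from Dormant.
After 0 months: (0.0000, 0.0000, 0.0000, 1.0000)
After 1 month: (0.2400, 0.2400, 0.2400, 0.2800)
After 2 months: (0.2496, 0.2688, 0.2784, 0.2032)
P(in Active after 2 months) = 0.2784

0.2784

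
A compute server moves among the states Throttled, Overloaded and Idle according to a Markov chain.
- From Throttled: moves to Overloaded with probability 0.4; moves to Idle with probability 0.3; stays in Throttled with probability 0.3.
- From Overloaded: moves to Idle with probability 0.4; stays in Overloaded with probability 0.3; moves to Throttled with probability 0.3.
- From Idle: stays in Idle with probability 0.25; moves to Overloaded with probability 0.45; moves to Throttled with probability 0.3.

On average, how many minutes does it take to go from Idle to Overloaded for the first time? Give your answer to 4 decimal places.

2.2989

Let t(s) be the expected number of minutes to first reach Overloaded from state s, with t(Overloaded) = 0. Conditioning on the first minute:
t(Throttled) = 1 + 0.3·t(Throttled) + 0.3·t(Idle)
t(Idle) = 1 + 0.3·t(Throttled) + 0.25·t(Idle)
Solving: t(Throttled) = 2.4138, t(Idle) = 2.2989.
Expected minutes from Idle to Overloaded: 2.2989.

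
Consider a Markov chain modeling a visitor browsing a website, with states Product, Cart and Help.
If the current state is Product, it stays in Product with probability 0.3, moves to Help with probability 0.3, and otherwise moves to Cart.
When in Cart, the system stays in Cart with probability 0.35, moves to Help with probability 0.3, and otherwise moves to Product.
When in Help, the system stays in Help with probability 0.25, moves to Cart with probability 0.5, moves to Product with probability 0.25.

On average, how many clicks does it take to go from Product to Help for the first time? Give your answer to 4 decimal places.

Let t(s) be the expected number of clicks to first reach Help from state s, with t(Help) = 0. Conditioning on the first click:
t(Product) = 1 + 0.3·t(Product) + 0.4·t(Cart)
t(Cart) = 1 + 0.35·t(Product) + 0.35·t(Cart)
Solving: t(Product) = 3.3333, t(Cart) = 3.3333.
Expected clicks from Product to Help: 3.3333.

3.3333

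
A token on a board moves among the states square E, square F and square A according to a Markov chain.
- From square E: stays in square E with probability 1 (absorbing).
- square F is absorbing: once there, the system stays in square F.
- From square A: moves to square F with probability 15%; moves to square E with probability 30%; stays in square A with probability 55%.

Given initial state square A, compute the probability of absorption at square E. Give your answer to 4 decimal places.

0.6667

Let h(s) be the probability of absorption at square E starting from transient state s. Then h(square E) = 1 and h(square F) = 0. By first-step analysis:
h(square A) = 0.3·1 + 0.15·0 + 0.55·h(square A)
Solving: h(square A) = 0.6667.
Starting from square A, the probability is 0.6667.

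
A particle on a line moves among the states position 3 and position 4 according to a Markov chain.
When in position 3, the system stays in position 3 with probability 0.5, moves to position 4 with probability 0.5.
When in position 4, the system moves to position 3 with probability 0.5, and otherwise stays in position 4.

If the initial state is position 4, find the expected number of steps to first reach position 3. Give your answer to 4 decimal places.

2.0000

Let t(s) be the expected number of steps to first reach position 3 from state s, with t(position 3) = 0. Conditioning on the first step:
t(position 4) = 1 + 0.5·t(position 4)
Solving: t(position 4) = 2.0000.
Expected steps from position 4 to position 3: 2.0000.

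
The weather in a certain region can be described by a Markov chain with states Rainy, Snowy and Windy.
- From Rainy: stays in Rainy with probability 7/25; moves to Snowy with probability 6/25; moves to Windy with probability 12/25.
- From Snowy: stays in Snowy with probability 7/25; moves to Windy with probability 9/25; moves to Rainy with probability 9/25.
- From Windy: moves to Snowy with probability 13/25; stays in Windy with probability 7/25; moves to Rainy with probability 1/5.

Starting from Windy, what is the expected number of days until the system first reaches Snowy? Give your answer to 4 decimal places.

Let t(s) be the expected number of days to first reach Snowy from state s, with t(Snowy) = 0. Conditioning on the first day:
t(Rainy) = 1 + 0.28·t(Rainy) + 0.48·t(Windy)
t(Windy) = 1 + 0.2·t(Rainy) + 0.28·t(Windy)
Solving: t(Rainy) = 2.8409, t(Windy) = 2.1780.
Expected days from Windy to Snowy: 2.1780.

2.1780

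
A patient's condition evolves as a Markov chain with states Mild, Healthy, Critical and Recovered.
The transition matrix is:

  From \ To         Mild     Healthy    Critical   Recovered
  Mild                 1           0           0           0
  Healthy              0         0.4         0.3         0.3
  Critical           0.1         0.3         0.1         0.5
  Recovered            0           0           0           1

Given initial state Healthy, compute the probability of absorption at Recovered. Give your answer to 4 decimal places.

0.9333

Let h(s) be the probability of absorption at Recovered starting from transient state s. Then h(Recovered) = 1 and h(Mild) = 0. By first-step analysis:
h(Healthy) = 0.4·h(Healthy) + 0.3·h(Critical) + 0.3·1
h(Critical) = 0.1·0 + 0.3·h(Healthy) + 0.1·h(Critical) + 0.5·1
Solving: h(Healthy) = 0.9333, h(Critical) = 0.8667.
Starting from Healthy, the probability is 0.9333.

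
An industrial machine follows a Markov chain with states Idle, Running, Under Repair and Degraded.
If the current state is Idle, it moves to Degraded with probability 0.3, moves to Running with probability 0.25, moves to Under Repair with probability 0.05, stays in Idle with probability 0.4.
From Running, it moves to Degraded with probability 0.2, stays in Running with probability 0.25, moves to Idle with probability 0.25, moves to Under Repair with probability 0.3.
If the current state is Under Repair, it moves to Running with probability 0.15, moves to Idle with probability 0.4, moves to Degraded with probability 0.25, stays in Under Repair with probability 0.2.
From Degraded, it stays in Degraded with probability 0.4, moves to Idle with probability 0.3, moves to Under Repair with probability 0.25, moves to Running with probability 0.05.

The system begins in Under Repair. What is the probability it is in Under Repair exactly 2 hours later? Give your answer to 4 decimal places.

Propagate the distribution vector 2 hours from Under Repair.
After 0 hours: (0.0000, 0.0000, 1.0000, 0.0000)
After 1 hour: (0.4000, 0.1500, 0.2000, 0.2500)
After 2 hours: (0.3525, 0.1800, 0.1675, 0.3000)
P(in Under Repair after 2 hours) = 0.1675

0.1675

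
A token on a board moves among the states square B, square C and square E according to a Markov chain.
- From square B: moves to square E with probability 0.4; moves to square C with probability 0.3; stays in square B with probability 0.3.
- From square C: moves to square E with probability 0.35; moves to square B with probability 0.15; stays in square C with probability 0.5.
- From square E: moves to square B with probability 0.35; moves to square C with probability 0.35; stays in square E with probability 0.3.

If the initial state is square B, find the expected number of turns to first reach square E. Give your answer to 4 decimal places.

2.6230

Let t(s) be the expected number of turns to first reach square E from state s, with t(square E) = 0. Conditioning on the first turn:
t(square B) = 1 + 0.3·t(square B) + 0.3·t(square C)
t(square C) = 1 + 0.15·t(square B) + 0.5·t(square C)
Solving: t(square B) = 2.6230, t(square C) = 2.7869.
Expected turns from square B to square E: 2.6230.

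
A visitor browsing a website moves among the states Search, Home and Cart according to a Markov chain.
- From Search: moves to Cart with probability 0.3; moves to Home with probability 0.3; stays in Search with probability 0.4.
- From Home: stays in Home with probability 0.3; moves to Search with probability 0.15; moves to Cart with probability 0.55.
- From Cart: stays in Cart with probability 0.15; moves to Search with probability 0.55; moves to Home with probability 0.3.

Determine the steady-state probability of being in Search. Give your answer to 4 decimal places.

0.3739

Let the stationary distribution be π with π = πP and π_1 + π_2 + π_3 = 1.
π_1 = 0.4·π_1 + 0.15·π_2 + 0.55·π_3
π_2 = 0.3·π_1 + 0.3·π_2 + 0.3·π_3
Solving with the normalization constraint gives π = (0.3739, 0.3000, 0.3261).
So the stationary probability of Search is 0.3739.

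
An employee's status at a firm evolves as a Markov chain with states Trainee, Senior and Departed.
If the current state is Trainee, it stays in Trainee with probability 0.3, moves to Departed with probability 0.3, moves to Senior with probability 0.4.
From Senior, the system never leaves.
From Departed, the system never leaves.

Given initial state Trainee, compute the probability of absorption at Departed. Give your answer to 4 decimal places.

0.4286

Let h(s) be the probability of absorption at Departed starting from transient state s. Then h(Departed) = 1 and h(Senior) = 0. By first-step analysis:
h(Trainee) = 0.3·h(Trainee) + 0.4·0 + 0.3·1
Solving: h(Trainee) = 0.4286.
Starting from Trainee, the probability is 0.4286.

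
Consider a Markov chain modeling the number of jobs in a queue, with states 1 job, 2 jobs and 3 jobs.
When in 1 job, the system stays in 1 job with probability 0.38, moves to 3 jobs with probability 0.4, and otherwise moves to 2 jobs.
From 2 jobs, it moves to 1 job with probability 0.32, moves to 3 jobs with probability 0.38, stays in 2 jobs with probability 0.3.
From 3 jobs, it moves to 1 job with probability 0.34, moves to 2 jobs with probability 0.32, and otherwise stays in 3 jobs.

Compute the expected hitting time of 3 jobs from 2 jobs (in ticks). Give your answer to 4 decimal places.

2.5853

Let t(s) be the expected number of ticks to first reach 3 jobs from state s, with t(3 jobs) = 0. Conditioning on the first tick:
t(1 job) = 1 + 0.38·t(1 job) + 0.22·t(2 jobs)
t(2 jobs) = 1 + 0.32·t(1 job) + 0.3·t(2 jobs)
Solving: t(1 job) = 2.5303, t(2 jobs) = 2.5853.
Expected ticks from 2 jobs to 3 jobs: 2.5853.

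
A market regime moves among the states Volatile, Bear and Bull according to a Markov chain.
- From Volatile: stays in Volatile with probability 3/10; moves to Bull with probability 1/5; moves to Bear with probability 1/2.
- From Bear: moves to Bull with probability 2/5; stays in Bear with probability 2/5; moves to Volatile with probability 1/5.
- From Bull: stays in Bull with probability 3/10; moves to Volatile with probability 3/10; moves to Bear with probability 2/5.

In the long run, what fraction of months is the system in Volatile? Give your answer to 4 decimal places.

0.2574

Let the stationary distribution be π with π = πP and π_1 + π_2 + π_3 = 1.
π_1 = 0.3·π_1 + 0.2·π_2 + 0.3·π_3
π_2 = 0.5·π_1 + 0.4·π_2 + 0.4·π_3
Solving with the normalization constraint gives π = (0.2574, 0.4257, 0.3168).
So the stationary probability of Volatile is 0.2574.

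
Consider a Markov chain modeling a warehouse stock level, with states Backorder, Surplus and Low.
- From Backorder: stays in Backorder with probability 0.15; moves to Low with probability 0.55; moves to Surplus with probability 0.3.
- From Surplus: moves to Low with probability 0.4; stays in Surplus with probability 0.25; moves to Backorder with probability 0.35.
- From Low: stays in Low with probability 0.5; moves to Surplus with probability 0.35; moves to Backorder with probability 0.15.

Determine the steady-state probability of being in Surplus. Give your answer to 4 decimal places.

0.3086

Let the stationary distribution be π with π = πP and π_1 + π_2 + π_3 = 1.
π_1 = 0.15·π_1 + 0.35·π_2 + 0.15·π_3
π_2 = 0.3·π_1 + 0.25·π_2 + 0.35·π_3
Solving with the normalization constraint gives π = (0.2117, 0.3086, 0.4797).
So the stationary probability of Surplus is 0.3086.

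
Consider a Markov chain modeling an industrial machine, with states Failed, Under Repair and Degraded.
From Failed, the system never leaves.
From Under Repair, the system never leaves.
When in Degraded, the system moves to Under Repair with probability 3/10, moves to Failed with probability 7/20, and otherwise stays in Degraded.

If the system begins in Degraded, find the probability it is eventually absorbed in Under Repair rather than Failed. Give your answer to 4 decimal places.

Let h(s) be the probability of absorption at Under Repair starting from transient state s. Then h(Under Repair) = 1 and h(Failed) = 0. By first-step analysis:
h(Degraded) = 0.35·0 + 0.3·1 + 0.35·h(Degraded)
Solving: h(Degraded) = 0.4615.
Starting from Degraded, the probability is 0.4615.

0.4615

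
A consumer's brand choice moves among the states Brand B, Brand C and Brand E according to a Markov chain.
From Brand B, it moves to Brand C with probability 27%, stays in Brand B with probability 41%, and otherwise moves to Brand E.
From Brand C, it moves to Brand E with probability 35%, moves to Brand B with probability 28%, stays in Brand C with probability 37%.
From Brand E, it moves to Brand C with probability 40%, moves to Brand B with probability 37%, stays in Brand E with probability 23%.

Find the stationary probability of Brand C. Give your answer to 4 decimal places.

Let the stationary distribution be π with π = πP and π_1 + π_2 + π_3 = 1.
π_1 = 0.41·π_1 + 0.28·π_2 + 0.37·π_3
π_2 = 0.27·π_1 + 0.37·π_2 + 0.4·π_3
Solving with the normalization constraint gives π = (0.3532, 0.3438, 0.3030).
So the stationary probability of Brand C is 0.3438.

0.3438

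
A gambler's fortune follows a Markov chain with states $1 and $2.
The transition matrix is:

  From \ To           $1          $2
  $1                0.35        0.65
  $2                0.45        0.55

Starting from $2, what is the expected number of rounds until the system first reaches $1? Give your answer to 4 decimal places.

Let t(s) be the expected number of rounds to first reach $1 from state s, with t($1) = 0. Conditioning on the first round:
t($2) = 1 + 0.55·t($2)
Solving: t($2) = 2.2222.
Expected rounds from $2 to $1: 2.2222.

2.2222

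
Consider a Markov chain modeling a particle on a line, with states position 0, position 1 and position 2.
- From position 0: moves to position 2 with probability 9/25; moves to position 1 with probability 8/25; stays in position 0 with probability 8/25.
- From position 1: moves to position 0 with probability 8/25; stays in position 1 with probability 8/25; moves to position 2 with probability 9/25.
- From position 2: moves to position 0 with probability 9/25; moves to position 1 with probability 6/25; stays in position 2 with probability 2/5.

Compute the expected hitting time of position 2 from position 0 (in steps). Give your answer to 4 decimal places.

Let t(s) be the expected number of steps to first reach position 2 from state s, with t(position 2) = 0. Conditioning on the first step:
t(position 0) = 1 + 0.32·t(position 0) + 0.32·t(position 1)
t(position 1) = 1 + 0.32·t(position 0) + 0.32·t(position 1)
Solving: t(position 0) = 2.7778, t(position 1) = 2.7778.
Expected steps from position 0 to position 2: 2.7778.

2.7778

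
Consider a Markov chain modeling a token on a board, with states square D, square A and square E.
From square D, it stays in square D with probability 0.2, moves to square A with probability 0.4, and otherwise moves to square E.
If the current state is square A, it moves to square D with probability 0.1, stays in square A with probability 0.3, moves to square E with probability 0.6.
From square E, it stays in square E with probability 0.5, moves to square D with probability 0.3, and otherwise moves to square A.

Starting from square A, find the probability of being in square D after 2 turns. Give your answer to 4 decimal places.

Sum over the intermediate state after 1 turn:
P = P(square A→square D)·P(square D→square D) + P(square A→square A)·P(square A→square D) + P(square A→square E)·P(square E→square D)
  = 0.1×0.2 + 0.3×0.1 + 0.6×0.3
  = 0.0200 + 0.0300 + 0.1800 = 0.2300

0.2300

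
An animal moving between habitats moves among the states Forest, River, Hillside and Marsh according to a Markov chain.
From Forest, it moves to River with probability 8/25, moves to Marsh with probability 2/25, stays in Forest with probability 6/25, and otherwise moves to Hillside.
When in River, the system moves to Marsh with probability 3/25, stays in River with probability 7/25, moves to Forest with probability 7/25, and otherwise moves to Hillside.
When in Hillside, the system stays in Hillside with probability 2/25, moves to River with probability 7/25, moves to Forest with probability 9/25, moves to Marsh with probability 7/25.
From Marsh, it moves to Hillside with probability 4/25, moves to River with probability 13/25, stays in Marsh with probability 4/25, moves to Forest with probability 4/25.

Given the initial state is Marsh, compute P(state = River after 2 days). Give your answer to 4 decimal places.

Propagate the distribution vector 2 days from Marsh.
After 0 days: (0.0000, 0.0000, 0.0000, 1.0000)
After 1 day: (0.1600, 0.5200, 0.1600, 0.1600)
After 2 days: (0.2672, 0.3248, 0.2624, 0.1456)
P(in River after 2 days) = 0.3248

0.3248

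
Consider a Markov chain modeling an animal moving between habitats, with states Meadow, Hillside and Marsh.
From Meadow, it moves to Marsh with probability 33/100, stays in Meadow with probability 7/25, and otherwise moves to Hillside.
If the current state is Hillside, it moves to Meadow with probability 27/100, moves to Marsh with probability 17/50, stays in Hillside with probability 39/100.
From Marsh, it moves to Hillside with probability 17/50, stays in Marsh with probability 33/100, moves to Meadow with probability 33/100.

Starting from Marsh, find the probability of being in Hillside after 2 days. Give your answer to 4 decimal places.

Sum over the intermediate state after 1 day:
P = P(Marsh→Meadow)·P(Meadow→Hillside) + P(Marsh→Hillside)·P(Hillside→Hillside) + P(Marsh→Marsh)·P(Marsh→Hillside)
  = 0.33×0.39 + 0.34×0.39 + 0.33×0.34
  = 0.1287 + 0.1326 + 0.1122 = 0.3735

0.3735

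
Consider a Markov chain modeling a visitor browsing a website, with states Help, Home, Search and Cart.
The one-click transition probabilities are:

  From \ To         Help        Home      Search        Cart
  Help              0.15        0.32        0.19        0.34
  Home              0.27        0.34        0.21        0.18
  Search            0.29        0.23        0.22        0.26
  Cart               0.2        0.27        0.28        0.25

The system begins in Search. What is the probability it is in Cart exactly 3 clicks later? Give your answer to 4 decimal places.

Propagate the distribution vector 3 clicks from Search.
After 0 clicks: (0.0000, 0.0000, 1.0000, 0.0000)
After 1 click: (0.2900, 0.2300, 0.2200, 0.2600)
After 2 clicks: (0.2214, 0.2918, 0.2246, 0.2622)
After 3 clicks: (0.2296, 0.2925, 0.2262, 0.2517)
P(in Cart after 3 clicks) = 0.2517

0.2517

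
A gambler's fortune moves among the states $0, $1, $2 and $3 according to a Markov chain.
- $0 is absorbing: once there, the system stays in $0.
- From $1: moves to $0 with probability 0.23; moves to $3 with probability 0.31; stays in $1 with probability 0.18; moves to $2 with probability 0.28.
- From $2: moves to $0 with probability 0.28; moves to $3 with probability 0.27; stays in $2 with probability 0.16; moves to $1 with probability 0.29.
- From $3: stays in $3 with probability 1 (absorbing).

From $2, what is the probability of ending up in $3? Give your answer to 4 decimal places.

Let h(s) be the probability of absorption at $3 starting from transient state s. Then h($3) = 1 and h($0) = 0. By first-step analysis:
h($1) = 0.23·0 + 0.18·h($1) + 0.28·h($2) + 0.31·1
h($2) = 0.28·0 + 0.29·h($1) + 0.16·h($2) + 0.27·1
Solving: h($1) = 0.5530, h($2) = 0.5123.
Starting from $2, the probability is 0.5123.

0.5123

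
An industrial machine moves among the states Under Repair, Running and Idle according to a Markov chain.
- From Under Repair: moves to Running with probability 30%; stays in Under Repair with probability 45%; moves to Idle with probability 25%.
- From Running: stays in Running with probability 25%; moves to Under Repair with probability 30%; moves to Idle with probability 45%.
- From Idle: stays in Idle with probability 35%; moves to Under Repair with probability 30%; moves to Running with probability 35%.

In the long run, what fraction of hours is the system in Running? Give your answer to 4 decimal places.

Let the stationary distribution be π with π = πP and π_1 + π_2 + π_3 = 1.
π_1 = 0.45·π_1 + 0.3·π_2 + 0.3·π_3
π_2 = 0.3·π_1 + 0.25·π_2 + 0.35·π_3
Solving with the normalization constraint gives π = (0.3529, 0.3021, 0.3449).
So the stationary probability of Running is 0.3021.

0.3021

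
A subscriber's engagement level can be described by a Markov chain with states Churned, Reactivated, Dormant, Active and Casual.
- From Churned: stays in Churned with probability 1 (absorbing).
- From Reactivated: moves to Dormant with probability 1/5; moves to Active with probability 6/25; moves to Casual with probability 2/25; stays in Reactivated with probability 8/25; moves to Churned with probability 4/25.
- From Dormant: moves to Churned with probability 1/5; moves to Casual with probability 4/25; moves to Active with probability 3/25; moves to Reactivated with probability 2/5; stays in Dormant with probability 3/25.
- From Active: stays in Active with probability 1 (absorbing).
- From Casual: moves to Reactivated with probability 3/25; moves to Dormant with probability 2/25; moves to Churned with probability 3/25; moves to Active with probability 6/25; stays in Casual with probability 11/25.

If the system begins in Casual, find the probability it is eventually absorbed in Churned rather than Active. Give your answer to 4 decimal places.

Let h(s) be the probability of absorption at Churned starting from transient state s. Then h(Churned) = 1 and h(Active) = 0. By first-step analysis:
h(Reactivated) = 0.16·1 + 0.32·h(Reactivated) + 0.2·h(Dormant) + 0.24·0 + 0.08·h(Casual)
h(Dormant) = 0.2·1 + 0.4·h(Reactivated) + 0.12·h(Dormant) + 0.12·0 + 0.16·h(Casual)
h(Casual) = 0.12·1 + 0.12·h(Reactivated) + 0.08·h(Dormant) + 0.24·0 + 0.44·h(Casual)
Solving: h(Reactivated) = 0.4227, h(Dormant) = 0.4875, h(Casual) = 0.3745.
Starting from Casual, the probability is 0.3745.

0.3745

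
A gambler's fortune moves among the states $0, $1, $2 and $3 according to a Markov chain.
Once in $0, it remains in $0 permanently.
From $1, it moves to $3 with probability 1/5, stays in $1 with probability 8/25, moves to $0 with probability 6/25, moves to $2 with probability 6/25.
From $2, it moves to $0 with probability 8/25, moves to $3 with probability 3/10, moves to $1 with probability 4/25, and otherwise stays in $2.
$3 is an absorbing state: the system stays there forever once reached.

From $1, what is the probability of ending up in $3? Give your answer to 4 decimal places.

0.4634

Let h(s) be the probability of absorption at $3 starting from transient state s. Then h($3) = 1 and h($0) = 0. By first-step analysis:
h($1) = 0.24·0 + 0.32·h($1) + 0.24·h($2) + 0.2·1
h($2) = 0.32·0 + 0.16·h($1) + 0.22·h($2) + 0.3·1
Solving: h($1) = 0.4634, h($2) = 0.4797.
Starting from $1, the probability is 0.4634.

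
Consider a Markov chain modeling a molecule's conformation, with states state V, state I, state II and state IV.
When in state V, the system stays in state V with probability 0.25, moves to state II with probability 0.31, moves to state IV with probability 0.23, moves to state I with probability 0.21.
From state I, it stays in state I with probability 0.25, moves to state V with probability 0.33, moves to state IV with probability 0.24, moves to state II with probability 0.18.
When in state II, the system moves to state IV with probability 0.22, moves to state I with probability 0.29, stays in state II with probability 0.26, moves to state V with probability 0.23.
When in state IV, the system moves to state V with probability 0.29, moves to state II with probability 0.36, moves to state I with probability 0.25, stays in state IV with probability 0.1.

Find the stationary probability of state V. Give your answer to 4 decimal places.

0.2727

Let the stationary distribution be π with π = πP and π_1 + π_2 + π_3 + π_4 = 1.
π_1 = 0.25·π_1 + 0.33·π_2 + 0.23·π_3 + 0.29·π_4
π_2 = 0.21·π_1 + 0.25·π_2 + 0.29·π_3 + 0.25·π_4
π_3 = 0.31·π_1 + 0.18·π_2 + 0.26·π_3 + 0.36·π_4
Solving with the normalization constraint gives π = (0.2727, 0.2501, 0.2740, 0.2033).
So the stationary probability of state V is 0.2727.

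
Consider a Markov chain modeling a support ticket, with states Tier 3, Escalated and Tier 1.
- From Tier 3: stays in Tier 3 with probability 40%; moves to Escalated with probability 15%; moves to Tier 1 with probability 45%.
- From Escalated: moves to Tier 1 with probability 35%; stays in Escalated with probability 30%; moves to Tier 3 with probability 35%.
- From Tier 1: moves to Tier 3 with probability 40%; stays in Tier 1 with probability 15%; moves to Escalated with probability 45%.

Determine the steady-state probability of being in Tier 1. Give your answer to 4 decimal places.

0.3238

Let the stationary distribution be π with π = πP and π_1 + π_2 + π_3 = 1.
π_1 = 0.4·π_1 + 0.35·π_2 + 0.4·π_3
π_2 = 0.15·π_1 + 0.3·π_2 + 0.45·π_3
Solving with the normalization constraint gives π = (0.3855, 0.2907, 0.3238).
So the stationary probability of Tier 1 is 0.3238.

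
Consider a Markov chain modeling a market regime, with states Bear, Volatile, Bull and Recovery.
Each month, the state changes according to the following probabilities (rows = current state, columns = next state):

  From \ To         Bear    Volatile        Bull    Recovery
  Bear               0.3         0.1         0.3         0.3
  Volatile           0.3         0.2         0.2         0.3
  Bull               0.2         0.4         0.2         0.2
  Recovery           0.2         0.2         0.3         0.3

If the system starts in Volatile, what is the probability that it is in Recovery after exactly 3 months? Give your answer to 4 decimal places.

Propagate the distribution vector 3 months from Volatile.
After 0 months: (0.0000, 1.0000, 0.0000, 0.0000)
After 1 month: (0.3000, 0.2000, 0.2000, 0.3000)
After 2 months: (0.2500, 0.2100, 0.2600, 0.2800)
After 3 months: (0.2460, 0.2270, 0.2530, 0.2740)
P(in Recovery after 3 months) = 0.2740

0.2740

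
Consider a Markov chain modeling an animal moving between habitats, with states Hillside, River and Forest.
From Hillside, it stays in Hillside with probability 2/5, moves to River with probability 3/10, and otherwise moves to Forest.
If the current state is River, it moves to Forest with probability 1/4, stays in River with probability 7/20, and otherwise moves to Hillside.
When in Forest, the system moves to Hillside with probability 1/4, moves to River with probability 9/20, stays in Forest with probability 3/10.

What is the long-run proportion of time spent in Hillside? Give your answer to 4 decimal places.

0.3577

Let the stationary distribution be π with π = πP and π_1 + π_2 + π_3 = 1.
π_1 = 0.4·π_1 + 0.4·π_2 + 0.25·π_3
π_2 = 0.3·π_1 + 0.35·π_2 + 0.45·π_3
Solving with the normalization constraint gives π = (0.3577, 0.3603, 0.2820).
So the stationary probability of Hillside is 0.3577.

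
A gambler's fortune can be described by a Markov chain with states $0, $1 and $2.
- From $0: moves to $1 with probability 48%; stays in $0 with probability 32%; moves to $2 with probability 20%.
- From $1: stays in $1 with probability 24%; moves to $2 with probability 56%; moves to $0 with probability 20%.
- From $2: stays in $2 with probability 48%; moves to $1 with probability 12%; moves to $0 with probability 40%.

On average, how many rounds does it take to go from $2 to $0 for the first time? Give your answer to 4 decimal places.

2.6829

Let t(s) be the expected number of rounds to first reach $0 from state s, with t($0) = 0. Conditioning on the first round:
t($1) = 1 + 0.24·t($1) + 0.56·t($2)
t($2) = 1 + 0.12·t($1) + 0.48·t($2)
Solving: t($1) = 3.2927, t($2) = 2.6829.
Expected rounds from $2 to $0: 2.6829.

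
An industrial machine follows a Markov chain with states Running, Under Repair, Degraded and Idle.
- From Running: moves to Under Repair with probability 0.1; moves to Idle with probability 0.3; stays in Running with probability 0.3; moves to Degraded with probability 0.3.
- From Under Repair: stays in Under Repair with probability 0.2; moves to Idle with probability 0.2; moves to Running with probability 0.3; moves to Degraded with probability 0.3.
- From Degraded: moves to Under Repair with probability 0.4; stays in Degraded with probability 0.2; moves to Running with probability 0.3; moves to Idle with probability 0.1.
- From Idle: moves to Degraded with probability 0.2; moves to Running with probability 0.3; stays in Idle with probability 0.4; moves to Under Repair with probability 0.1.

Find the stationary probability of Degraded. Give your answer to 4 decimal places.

0.2494

Let the stationary distribution be π with π = πP and π_1 + π_2 + π_3 + π_4 = 1.
π_1 = 0.3·π_1 + 0.3·π_2 + 0.3·π_3 + 0.3·π_4
π_2 = 0.1·π_1 + 0.2·π_2 + 0.4·π_3 + 0.1·π_4
π_3 = 0.3·π_1 + 0.3·π_2 + 0.2·π_3 + 0.2·π_4
Solving with the normalization constraint gives π = (0.3000, 0.1943, 0.2494, 0.2563).
So the stationary probability of Degraded is 0.2494.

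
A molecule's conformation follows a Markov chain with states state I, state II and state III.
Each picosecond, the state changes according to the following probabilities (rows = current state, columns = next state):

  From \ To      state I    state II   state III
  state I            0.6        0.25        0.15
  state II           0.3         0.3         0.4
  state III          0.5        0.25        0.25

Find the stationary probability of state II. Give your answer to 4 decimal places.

0.2632

Let the stationary distribution be π with π = πP and π_1 + π_2 + π_3 = 1.
π_1 = 0.6·π_1 + 0.3·π_2 + 0.5·π_3
π_2 = 0.25·π_1 + 0.3·π_2 + 0.25·π_3
Solving with the normalization constraint gives π = (0.4971, 0.2632, 0.2398).
So the stationary probability of state II is 0.2632.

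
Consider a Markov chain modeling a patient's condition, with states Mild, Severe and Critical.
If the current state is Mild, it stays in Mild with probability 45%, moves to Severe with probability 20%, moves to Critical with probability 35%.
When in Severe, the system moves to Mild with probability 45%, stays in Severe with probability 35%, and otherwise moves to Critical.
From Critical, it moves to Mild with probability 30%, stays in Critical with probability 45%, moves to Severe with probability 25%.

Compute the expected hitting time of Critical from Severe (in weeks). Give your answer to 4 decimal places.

3.7383

Let t(s) be the expected number of weeks to first reach Critical from state s, with t(Critical) = 0. Conditioning on the first week:
t(Mild) = 1 + 0.45·t(Mild) + 0.2·t(Severe)
t(Severe) = 1 + 0.45·t(Mild) + 0.35·t(Severe)
Solving: t(Mild) = 3.1776, t(Severe) = 3.7383.
Expected weeks from Severe to Critical: 3.7383.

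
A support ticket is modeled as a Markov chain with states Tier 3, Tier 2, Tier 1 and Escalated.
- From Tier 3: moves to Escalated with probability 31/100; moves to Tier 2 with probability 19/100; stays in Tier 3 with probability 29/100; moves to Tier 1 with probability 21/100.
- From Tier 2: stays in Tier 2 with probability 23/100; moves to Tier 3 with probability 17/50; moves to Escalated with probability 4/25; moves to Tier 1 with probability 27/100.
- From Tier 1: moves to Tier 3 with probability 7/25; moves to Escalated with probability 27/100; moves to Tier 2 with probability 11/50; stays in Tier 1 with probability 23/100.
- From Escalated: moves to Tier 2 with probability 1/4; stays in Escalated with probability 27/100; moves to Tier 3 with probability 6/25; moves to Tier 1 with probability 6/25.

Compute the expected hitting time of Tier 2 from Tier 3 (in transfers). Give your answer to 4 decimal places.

4.6715

Let t(s) be the expected number of transfers to first reach Tier 2 from state s, with t(Tier 2) = 0. Conditioning on the first transfer:
t(Tier 3) = 1 + 0.29·t(Tier 3) + 0.21·t(Tier 1) + 0.31·t(Escalated)
t(Tier 1) = 1 + 0.28·t(Tier 3) + 0.23·t(Tier 1) + 0.27·t(Escalated)
t(Escalated) = 1 + 0.24·t(Tier 3) + 0.24·t(Tier 1) + 0.27·t(Escalated)
Solving: t(Tier 3) = 4.6715, t(Tier 1) = 4.5396, t(Escalated) = 4.3982.
Expected transfers from Tier 3 to Tier 2: 4.6715.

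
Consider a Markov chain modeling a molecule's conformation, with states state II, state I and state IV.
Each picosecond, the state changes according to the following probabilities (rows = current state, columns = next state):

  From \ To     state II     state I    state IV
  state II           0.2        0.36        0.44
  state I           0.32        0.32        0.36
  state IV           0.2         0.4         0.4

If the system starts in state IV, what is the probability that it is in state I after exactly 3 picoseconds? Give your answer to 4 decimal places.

0.3613

Propagate the distribution vector 3 picoseconds from state IV.
After 0 picoseconds: (0.0000, 0.0000, 1.0000)
After 1 picosecond: (0.2000, 0.4000, 0.4000)
After 2 picoseconds: (0.2480, 0.3600, 0.3920)
After 3 picoseconds: (0.2432, 0.3613, 0.3955)
P(in state I after 3 picoseconds) = 0.3613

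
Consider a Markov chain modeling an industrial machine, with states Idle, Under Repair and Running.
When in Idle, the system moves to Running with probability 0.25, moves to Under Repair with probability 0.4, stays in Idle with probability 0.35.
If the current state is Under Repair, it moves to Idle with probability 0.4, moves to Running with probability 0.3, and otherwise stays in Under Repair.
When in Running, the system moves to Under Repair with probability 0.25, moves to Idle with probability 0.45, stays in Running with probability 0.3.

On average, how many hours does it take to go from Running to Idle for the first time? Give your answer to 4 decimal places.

2.2892

Let t(s) be the expected number of hours to first reach Idle from state s, with t(Idle) = 0. Conditioning on the first hour:
t(Under Repair) = 1 + 0.3·t(Under Repair) + 0.3·t(Running)
t(Running) = 1 + 0.25·t(Under Repair) + 0.3·t(Running)
Solving: t(Under Repair) = 2.4096, t(Running) = 2.2892.
Expected hours from Running to Idle: 2.2892.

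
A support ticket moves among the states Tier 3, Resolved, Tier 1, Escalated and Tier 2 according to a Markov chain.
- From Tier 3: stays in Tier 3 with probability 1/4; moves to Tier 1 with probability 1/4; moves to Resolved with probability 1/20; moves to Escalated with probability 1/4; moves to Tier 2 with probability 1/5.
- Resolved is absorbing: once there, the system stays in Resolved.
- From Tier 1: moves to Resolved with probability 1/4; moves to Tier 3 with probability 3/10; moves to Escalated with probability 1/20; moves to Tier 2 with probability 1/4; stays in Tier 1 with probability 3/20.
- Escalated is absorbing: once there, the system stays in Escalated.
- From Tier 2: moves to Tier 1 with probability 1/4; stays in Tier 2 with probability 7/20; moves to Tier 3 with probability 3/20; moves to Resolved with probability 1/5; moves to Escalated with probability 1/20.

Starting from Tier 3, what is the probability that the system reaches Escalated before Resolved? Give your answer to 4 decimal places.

Let h(s) be the probability of absorption at Escalated starting from transient state s. Then h(Escalated) = 1 and h(Resolved) = 0. By first-step analysis:
h(Tier 3) = 0.25·h(Tier 3) + 0.05·0 + 0.25·h(Tier 1) + 0.25·1 + 0.2·h(Tier 2)
h(Tier 1) = 0.3·h(Tier 3) + 0.25·0 + 0.15·h(Tier 1) + 0.05·1 + 0.25·h(Tier 2)
h(Tier 2) = 0.15·h(Tier 3) + 0.2·0 + 0.25·h(Tier 1) + 0.05·1 + 0.35·h(Tier 2)
Solving: h(Tier 3) = 0.5384, h(Tier 1) = 0.3473, h(Tier 2) = 0.3347.
Starting from Tier 3, the probability is 0.5384.

0.5384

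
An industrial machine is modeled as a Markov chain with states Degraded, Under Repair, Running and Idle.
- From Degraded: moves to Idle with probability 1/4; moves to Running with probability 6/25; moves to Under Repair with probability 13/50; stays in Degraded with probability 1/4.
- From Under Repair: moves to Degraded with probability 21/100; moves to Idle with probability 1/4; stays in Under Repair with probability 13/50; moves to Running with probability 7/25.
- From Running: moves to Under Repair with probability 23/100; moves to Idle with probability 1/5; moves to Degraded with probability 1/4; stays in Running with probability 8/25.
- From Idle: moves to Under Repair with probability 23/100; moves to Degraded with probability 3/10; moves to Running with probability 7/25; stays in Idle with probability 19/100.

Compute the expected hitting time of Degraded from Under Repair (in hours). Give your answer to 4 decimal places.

4.1381

Let t(s) be the expected number of hours to first reach Degraded from state s, with t(Degraded) = 0. Conditioning on the first hour:
t(Under Repair) = 1 + 0.26·t(Under Repair) + 0.28·t(Running) + 0.25·t(Idle)
t(Running) = 1 + 0.23·t(Under Repair) + 0.32·t(Running) + 0.2·t(Idle)
t(Idle) = 1 + 0.23·t(Under Repair) + 0.28·t(Running) + 0.19·t(Idle)
Solving: t(Under Repair) = 4.1381, t(Running) = 3.9840, t(Idle) = 3.7868.
Expected hours from Under Repair to Degraded: 4.1381.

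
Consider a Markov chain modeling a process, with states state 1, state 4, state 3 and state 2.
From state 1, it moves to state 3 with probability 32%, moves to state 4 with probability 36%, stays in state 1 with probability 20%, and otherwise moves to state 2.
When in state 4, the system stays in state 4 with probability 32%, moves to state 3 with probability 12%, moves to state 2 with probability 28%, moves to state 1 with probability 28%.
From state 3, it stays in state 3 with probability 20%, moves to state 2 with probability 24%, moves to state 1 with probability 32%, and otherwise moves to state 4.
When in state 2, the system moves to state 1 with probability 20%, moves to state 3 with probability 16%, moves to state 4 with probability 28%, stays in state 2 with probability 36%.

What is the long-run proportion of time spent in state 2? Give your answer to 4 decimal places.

Let the stationary distribution be π with π = πP and π_1 + π_2 + π_3 + π_4 = 1.
π_1 = 0.2·π_1 + 0.28·π_2 + 0.32·π_3 + 0.2·π_4
π_2 = 0.36·π_1 + 0.32·π_2 + 0.24·π_3 + 0.28·π_4
π_3 = 0.32·π_1 + 0.12·π_2 + 0.2·π_3 + 0.16·π_4
Solving with the normalization constraint gives π = (0.2478, 0.3042, 0.1953, 0.2528).
So the stationary probability of state 2 is 0.2528.

0.2528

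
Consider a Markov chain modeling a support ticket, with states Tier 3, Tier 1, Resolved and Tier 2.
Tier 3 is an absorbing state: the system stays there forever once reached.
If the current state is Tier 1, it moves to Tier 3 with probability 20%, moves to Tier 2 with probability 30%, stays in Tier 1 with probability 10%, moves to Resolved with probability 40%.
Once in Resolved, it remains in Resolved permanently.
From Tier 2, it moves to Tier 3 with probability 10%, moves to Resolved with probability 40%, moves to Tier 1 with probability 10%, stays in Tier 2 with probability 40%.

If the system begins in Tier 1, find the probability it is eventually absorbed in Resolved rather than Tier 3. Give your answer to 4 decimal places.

Let h(s) be the probability of absorption at Resolved starting from transient state s. Then h(Resolved) = 1 and h(Tier 3) = 0. By first-step analysis:
h(Tier 1) = 0.2·0 + 0.1·h(Tier 1) + 0.4·1 + 0.3·h(Tier 2)
h(Tier 2) = 0.1·0 + 0.1·h(Tier 1) + 0.4·1 + 0.4·h(Tier 2)
Solving: h(Tier 1) = 0.7059, h(Tier 2) = 0.7843.
Starting from Tier 1, the probability is 0.7059.

0.7059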